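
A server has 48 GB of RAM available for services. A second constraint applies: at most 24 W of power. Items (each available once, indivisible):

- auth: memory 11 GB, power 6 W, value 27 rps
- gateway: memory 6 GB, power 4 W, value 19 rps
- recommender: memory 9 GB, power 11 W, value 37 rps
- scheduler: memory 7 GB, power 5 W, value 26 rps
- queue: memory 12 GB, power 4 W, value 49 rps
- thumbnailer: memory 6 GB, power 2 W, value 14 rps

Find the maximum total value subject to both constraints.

135 rps

Feasible sets respecting both limits:
- auth+gateway+scheduler+queue+thumbnailer: memory 42, power 21, value 135
- gateway+recommender+scheduler+queue: memory 34, power 24, value 131
- auth+recommender+queue+thumbnailer: memory 38, power 23, value 127
- recommender+scheduler+queue+thumbnailer: memory 34, power 22, value 126
Best: 135 rps.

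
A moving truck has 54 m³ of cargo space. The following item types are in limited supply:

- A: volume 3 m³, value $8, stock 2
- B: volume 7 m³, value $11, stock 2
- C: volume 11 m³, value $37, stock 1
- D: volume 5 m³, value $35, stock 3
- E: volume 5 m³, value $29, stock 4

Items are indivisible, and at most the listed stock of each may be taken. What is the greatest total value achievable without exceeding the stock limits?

$274

Top feasible selections:
- 2×A + 1×C + 3×D + 4×E: volume 52, value 274
- 1×B + 1×C + 3×D + 4×E: volume 53, value 269
- 1×A + 1×C + 3×D + 4×E: volume 49, value 266
Best: $274.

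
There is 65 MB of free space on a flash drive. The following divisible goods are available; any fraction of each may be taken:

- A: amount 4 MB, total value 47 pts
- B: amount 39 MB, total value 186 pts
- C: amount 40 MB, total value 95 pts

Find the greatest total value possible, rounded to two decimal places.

Take in order of value per unit:
- A (47/4 per unit): all 4 → value 47, running total 47.00
- B (186/39 per unit): all 39 → value 186, running total 233.00
- C (95/40 per unit): 22 of 40 → value 22×95/40 = 52.2500, running total 285.25
Total 285.25.

285.25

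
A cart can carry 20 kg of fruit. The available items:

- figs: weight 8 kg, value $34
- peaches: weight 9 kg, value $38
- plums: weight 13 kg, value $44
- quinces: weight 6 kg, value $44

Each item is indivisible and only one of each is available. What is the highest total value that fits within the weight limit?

$88

Check high-value combinations within 20 kg:
- plums+quinces: weight 13+6=19, value 44+44=88
- peaches+quinces: weight 9+6=15, value 38+44=82
- figs+quinces: weight 8+6=14, value 34+44=78
Best: $88.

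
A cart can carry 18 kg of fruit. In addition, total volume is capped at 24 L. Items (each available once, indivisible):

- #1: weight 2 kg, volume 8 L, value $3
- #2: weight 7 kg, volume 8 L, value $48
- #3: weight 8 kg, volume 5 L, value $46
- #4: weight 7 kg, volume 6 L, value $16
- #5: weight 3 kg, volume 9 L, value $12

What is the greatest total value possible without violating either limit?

$106

Feasible sets respecting both limits:
- #2+#3+#5: weight 18, volume 22, value 106
- #1+#2+#3: weight 17, volume 21, value 97
- #2+#3: weight 15, volume 13, value 94
Best: $106.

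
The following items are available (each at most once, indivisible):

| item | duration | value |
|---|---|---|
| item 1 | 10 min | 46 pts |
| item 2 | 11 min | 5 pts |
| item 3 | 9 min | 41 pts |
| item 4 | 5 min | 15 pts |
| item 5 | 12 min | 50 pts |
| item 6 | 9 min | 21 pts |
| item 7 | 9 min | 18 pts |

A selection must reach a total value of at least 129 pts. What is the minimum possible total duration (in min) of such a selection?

Subsets with value ≥ 129, sorted by total duration:
- item 1+item 3+item 5: duration 31, value 137
- item 1+item 3+item 4+item 5: duration 36, value 152
- item 1+item 4+item 5+item 6: duration 36, value 132
- item 1+item 4+item 5+item 7: duration 36, value 129
Minimum duration: 31 min.

31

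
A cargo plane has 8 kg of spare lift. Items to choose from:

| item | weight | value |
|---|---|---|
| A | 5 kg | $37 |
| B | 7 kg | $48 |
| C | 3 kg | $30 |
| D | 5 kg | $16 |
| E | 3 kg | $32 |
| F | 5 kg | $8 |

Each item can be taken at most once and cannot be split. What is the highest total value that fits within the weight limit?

$69

Check high-value combinations within 8 kg:
- A+E: weight 5+3=8, value 37+32=69
- A+C: weight 5+3=8, value 37+30=67
- C+E: weight 3+3=6, value 30+32=62
- B: weight 7, value 48
Best: $69.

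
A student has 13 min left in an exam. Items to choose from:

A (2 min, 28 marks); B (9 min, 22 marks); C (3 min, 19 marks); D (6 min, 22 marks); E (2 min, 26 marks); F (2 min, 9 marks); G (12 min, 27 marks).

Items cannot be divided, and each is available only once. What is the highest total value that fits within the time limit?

95 marks

Check high-value combinations within 13 min:
- A+C+D+E: time 2+3+6+2=13, value 28+19+22+26=95
- A+D+E+F: time 2+6+2+2=12, value 28+22+26+9=85
- A+C+E+F: time 2+3+2+2=9, value 28+19+26+9=82
- A+C+D+F: time 2+3+6+2=13, value 28+19+22+9=78
Best: 95 marks.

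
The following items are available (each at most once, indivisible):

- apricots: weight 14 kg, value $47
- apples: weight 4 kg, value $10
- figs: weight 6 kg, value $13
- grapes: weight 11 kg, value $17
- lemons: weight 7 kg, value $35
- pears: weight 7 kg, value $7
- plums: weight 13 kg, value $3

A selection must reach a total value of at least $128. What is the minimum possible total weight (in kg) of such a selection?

Subsets with value ≥ 128, sorted by total weight:
- apricots+apples+figs+grapes+lemons+pears: weight 49, value 129
- apricots+apples+figs+grapes+lemons+pears+plums: weight 62, value 132
Minimum weight: 49 kg.

49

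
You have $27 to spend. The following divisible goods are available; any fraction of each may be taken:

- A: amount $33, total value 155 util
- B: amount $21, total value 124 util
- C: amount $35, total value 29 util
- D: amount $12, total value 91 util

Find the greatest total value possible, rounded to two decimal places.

Take in order of value per unit:
- D (91/12 per unit): all 12 → value 91, running total 91.00
- B (124/21 per unit): 15 of 21 → value 15×124/21 = 88.5714, running total 179.57
Total 179.57.

179.57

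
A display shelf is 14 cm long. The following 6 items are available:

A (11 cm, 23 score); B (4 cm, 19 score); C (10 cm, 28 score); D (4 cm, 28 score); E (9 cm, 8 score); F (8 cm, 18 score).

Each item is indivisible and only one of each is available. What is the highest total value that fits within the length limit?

56 score

Check high-value combinations within 14 cm:
- C+D: length 10+4=14, value 28+28=56
- B+D: length 4+4=8, value 19+28=47
- B+C: length 4+10=14, value 19+28=47
- D+F: length 4+8=12, value 28+18=46
Best: 56 score.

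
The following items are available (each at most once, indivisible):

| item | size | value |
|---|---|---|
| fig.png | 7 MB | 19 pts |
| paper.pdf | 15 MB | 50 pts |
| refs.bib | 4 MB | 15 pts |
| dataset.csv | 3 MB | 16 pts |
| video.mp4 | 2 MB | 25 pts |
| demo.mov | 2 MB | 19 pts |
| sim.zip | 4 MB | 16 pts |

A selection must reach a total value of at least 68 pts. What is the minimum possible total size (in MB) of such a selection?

11

Subsets with value ≥ 68, sorted by total size:
- dataset.csv+video.mp4+demo.mov+sim.zip: size 11, value 76
- refs.bib+dataset.csv+video.mp4+demo.mov: size 11, value 75
- refs.bib+video.mp4+demo.mov+sim.zip: size 12, value 75
Minimum size: 11 MB.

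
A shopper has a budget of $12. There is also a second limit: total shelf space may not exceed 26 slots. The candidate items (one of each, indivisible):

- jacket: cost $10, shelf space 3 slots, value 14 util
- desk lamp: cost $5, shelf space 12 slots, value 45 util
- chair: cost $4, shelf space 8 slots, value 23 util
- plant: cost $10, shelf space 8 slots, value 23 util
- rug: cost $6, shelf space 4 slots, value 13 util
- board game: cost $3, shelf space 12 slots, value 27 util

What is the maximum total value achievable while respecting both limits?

72 util

Feasible sets respecting both limits:
- desk lamp+board game: cost 8, shelf space 24, value 72
- desk lamp+chair: cost 9, shelf space 20, value 68
- desk lamp+rug: cost 11, shelf space 16, value 58
- chair+board game: cost 7, shelf space 20, value 50
Best: 72 util.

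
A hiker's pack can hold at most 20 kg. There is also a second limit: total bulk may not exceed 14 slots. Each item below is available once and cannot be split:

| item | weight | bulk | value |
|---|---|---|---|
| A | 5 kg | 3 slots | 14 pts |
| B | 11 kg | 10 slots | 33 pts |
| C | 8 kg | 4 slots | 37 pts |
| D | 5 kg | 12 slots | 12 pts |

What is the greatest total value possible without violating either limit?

Feasible sets respecting both limits:
- B+C: weight 19, bulk 14, value 70
- A+C: weight 13, bulk 7, value 51
- A+B: weight 16, bulk 13, value 47
- C: weight 8, bulk 4, value 37
Best: 70 pts.

70 pts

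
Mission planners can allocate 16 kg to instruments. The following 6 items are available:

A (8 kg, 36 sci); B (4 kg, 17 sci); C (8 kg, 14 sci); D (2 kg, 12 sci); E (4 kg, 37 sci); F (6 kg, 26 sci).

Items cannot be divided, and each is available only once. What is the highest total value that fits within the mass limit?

92 sci

Check high-value combinations within 16 kg:
- B+D+E+F: mass 4+2+4+6=16, value 17+12+37+26=92
- A+B+E: mass 8+4+4=16, value 36+17+37=90
- A+D+E: mass 8+2+4=14, value 36+12+37=85
- B+E+F: mass 4+4+6=14, value 17+37+26=80
- D+E+F: mass 2+4+6=12, value 12+37+26=75
Best: 92 sci.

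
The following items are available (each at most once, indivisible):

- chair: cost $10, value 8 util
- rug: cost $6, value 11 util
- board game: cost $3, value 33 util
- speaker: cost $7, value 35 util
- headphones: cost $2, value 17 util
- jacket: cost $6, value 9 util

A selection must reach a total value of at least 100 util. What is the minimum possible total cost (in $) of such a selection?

Subsets with value ≥ 100, sorted by total cost:
- rug+board game+speaker+headphones+jacket: cost 24, value 105
- chair+rug+board game+speaker+headphones: cost 28, value 104
- chair+board game+speaker+headphones+jacket: cost 28, value 102
Minimum cost: 24 $.

24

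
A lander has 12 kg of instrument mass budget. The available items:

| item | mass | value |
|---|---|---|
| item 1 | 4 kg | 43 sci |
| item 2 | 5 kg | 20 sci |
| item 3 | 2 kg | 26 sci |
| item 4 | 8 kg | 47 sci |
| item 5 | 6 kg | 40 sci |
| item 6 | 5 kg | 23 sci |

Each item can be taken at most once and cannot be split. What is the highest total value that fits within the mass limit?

This is a 0/1 knapsack; check combinations near the capacity.
- item 1+item 3+item 5: mass 4+2+6=12, value 43+26+40=109
- item 1+item 3+item 6: mass 4+2+5=11, value 43+26+23=92
- item 1+item 4: mass 4+8=12, value 43+47=90
- item 1+item 2+item 3: mass 4+5+2=11, value 43+20+26=89
- item 1+item 5: mass 4+6=10, value 43+40=83
Best: 109 sci.

109 sci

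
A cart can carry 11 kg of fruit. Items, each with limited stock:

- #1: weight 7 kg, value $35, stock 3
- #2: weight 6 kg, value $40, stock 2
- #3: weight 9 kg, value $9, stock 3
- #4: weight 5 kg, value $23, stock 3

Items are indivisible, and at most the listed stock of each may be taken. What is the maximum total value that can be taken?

$63

Top feasible selections:
- 1×#2 + 1×#4: weight 11, value 63
- 2×#4: weight 10, value 46
- 1×#2: weight 6, value 40
Best: $63.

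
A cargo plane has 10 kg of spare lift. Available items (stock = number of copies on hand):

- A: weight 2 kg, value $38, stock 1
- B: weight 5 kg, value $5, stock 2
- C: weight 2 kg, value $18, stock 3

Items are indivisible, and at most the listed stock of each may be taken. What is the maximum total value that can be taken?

Best selections within weight 10 and stock limits:
- 1×A + 3×C: weight 8, value 92
- 1×A + 2×C: weight 6, value 74
Best: $92.

$92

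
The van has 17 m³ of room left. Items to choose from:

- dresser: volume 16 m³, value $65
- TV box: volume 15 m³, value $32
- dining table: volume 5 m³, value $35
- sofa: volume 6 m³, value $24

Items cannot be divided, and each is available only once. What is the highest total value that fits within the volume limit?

$65

Check high-value combinations within 17 m³:
- dresser: volume 16, value 65
- dining table+sofa: volume 5+6=11, value 35+24=59
- dining table: volume 5, value 35
- TV box: volume 15, value 32
Best: $65.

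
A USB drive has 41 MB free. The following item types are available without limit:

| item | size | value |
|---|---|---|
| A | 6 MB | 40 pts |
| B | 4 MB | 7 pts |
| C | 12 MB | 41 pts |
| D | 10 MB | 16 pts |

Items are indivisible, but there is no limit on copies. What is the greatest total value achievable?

247 pts

Best value-per-unit is A at 40/6; filling with it alone gives 6×40 = 240.
Optimal mix: 6×A + 1×B → size 40, value 247.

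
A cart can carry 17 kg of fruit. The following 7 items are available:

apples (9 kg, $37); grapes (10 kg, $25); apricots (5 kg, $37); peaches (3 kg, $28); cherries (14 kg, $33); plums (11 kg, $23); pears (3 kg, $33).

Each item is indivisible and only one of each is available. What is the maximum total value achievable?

Check high-value combinations within 17 kg:
- apples+apricots+pears: weight 9+5+3=17, value 37+37+33=107
- apples+apricots+peaches: weight 9+5+3=17, value 37+37+28=102
- apricots+peaches+pears: weight 5+3+3=11, value 37+28+33=98
- apples+peaches+pears: weight 9+3+3=15, value 37+28+33=98
- grapes+peaches+pears: weight 10+3+3=16, value 25+28+33=86
Best: $107.

$107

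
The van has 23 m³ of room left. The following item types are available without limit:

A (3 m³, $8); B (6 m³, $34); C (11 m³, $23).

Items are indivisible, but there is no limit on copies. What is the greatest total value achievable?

$110

Best value-per-unit is B at 34/6; filling with it alone gives 3×34 = 102.
Optimal mix: 1×A + 3×B → volume 21, value 110.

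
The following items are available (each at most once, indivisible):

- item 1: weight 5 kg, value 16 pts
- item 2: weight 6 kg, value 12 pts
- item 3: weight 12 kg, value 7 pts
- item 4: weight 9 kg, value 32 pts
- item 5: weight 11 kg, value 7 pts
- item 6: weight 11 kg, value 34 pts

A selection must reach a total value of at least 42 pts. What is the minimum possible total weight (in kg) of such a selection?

14

Subsets with value ≥ 42, sorted by total weight:
- item 1+item 4: weight 14, value 48
- item 2+item 4: weight 15, value 44
- item 1+item 6: weight 16, value 50
Minimum weight: 14 kg.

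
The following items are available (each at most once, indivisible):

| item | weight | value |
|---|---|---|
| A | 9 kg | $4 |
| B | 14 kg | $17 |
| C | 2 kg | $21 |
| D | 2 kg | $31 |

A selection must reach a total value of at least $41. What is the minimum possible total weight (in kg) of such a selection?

4

Subsets with value ≥ 41, sorted by total weight:
- C+D: weight 4, value 52
- A+C+D: weight 13, value 56
Minimum weight: 4 kg.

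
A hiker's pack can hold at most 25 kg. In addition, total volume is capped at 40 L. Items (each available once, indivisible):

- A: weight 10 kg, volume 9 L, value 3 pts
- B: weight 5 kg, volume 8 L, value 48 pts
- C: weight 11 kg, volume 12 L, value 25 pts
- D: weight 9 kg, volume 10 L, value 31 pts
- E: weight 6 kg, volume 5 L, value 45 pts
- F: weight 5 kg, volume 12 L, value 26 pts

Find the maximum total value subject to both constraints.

Feasible sets respecting both limits:
- B+D+E+F: weight 25, volume 35, value 150
- B+D+E: weight 20, volume 23, value 124
- B+E+F: weight 16, volume 25, value 119
Best: 150 pts.

150 pts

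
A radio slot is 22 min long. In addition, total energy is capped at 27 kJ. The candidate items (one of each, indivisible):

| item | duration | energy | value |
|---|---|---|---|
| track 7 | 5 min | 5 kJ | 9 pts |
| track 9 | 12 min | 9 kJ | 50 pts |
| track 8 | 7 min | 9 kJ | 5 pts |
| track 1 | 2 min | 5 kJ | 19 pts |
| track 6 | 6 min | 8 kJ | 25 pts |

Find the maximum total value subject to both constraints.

Feasible sets respecting both limits:
- track 9+track 1+track 6: duration 20, energy 22, value 94
- track 7+track 9+track 1: duration 19, energy 19, value 78
- track 9+track 6: duration 18, energy 17, value 75
- track 9+track 8+track 1: duration 21, energy 23, value 74
Best: 94 pts.

94 pts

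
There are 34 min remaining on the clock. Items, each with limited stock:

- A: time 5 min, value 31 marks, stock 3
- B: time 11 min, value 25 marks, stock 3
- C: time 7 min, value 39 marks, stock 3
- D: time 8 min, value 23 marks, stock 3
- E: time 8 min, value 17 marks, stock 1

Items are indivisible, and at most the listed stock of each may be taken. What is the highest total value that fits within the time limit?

179 marks

Best selections within time 34 and stock limits:
- 2×A + 3×C: time 31, value 179
- 3×A + 2×C: time 29, value 171
- 1×A + 3×C + 1×D: time 34, value 171
- 1×A + 3×C + 1×E: time 34, value 165
Best: 179 marks.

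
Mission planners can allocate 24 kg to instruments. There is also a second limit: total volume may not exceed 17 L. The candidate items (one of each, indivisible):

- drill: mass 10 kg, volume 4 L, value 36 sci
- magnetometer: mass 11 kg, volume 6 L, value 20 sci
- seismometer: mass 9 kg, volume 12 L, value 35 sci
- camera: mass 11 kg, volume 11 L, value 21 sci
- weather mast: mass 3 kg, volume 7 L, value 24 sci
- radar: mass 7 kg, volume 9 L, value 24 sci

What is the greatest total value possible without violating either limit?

Feasible sets respecting both limits:
- drill+magnetometer+weather mast: mass 24, volume 17, value 80
- drill+seismometer: mass 19, volume 16, value 71
- drill+weather mast: mass 13, volume 11, value 60
- drill+radar: mass 17, volume 13, value 60
Best: 80 sci.

80 sci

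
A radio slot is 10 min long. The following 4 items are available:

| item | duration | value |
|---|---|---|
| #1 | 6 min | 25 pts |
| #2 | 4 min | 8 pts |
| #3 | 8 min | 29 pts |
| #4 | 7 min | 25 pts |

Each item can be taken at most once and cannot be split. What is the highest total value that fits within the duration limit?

Check high-value combinations within 10 min:
- #1+#2: duration 6+4=10, value 25+8=33
- #3: duration 8, value 29
- #1: duration 6, value 25
- #4: duration 7, value 25
Best: 33 pts.

33 pts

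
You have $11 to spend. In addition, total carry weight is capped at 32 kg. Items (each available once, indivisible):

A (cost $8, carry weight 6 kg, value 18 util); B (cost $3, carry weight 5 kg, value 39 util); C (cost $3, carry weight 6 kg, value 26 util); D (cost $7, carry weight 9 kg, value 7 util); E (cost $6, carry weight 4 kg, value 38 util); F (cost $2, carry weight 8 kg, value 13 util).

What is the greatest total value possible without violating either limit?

Feasible sets respecting both limits:
- B+E+F: cost 11, carry weight 17, value 90
- B+C+F: cost 8, carry weight 19, value 78
- B+E: cost 9, carry weight 9, value 77
Best: 90 util.

90 util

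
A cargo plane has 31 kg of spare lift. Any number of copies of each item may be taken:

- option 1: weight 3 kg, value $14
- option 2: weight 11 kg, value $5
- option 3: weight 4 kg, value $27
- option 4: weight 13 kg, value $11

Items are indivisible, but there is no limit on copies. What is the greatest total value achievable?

$203

Best value-per-unit is option 3 at 27/4; filling with it alone gives 7×27 = 189.
Optimal mix: 1×option 1 + 7×option 3 → weight 31, value 203.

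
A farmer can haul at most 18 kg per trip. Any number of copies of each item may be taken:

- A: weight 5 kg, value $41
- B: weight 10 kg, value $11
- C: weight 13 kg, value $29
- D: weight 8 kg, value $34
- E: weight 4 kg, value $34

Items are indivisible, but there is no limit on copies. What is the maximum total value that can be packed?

$150

Best value-per-unit is E at 34/4; filling with it alone gives 4×34 = 136.
Optimal mix: 2×A + 2×E → weight 18, value 150.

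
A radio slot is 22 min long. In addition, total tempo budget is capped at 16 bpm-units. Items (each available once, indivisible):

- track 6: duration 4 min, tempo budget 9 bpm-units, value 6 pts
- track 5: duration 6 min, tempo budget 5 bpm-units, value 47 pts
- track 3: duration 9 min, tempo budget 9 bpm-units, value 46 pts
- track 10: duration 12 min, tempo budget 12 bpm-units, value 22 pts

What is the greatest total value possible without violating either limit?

Feasible sets respecting both limits:
- track 5+track 3: duration 15, tempo budget 14, value 93
- track 6+track 5: duration 10, tempo budget 14, value 53
- track 5: duration 6, tempo budget 5, value 47
- track 3: duration 9, tempo budget 9, value 46
Best: 93 pts.

93 pts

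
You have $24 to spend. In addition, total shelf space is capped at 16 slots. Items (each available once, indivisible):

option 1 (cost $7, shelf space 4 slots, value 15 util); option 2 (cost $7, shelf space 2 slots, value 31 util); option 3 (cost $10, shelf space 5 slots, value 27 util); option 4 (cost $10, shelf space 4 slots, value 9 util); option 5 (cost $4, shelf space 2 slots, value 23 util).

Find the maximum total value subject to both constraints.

81 util

Feasible sets respecting both limits:
- option 2+option 3+option 5: cost 21, shelf space 9, value 81
- option 1+option 2+option 3: cost 24, shelf space 11, value 73
- option 1+option 2+option 5: cost 18, shelf space 8, value 69
Best: 81 util.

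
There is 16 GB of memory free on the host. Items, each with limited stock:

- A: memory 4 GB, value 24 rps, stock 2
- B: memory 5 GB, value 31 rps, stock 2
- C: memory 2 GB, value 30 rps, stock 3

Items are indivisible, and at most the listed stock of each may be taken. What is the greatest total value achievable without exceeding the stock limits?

Top feasible selections:
- 2×B + 3×C: memory 16, value 152
- 1×A + 1×B + 3×C: memory 15, value 145
- 2×A + 3×C: memory 14, value 138
Best: 152 rps.

152 rps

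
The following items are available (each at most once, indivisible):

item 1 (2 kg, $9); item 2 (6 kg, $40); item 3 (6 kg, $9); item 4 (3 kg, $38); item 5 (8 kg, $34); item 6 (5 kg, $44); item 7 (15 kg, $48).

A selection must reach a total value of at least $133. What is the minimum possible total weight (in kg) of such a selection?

Subsets with value ≥ 133, sorted by total weight:
- item 2+item 4+item 5+item 6: weight 22, value 156
- item 1+item 2+item 3+item 4+item 6: weight 22, value 140
- item 1+item 2+item 4+item 5+item 6: weight 24, value 165
Minimum weight: 22 kg.

22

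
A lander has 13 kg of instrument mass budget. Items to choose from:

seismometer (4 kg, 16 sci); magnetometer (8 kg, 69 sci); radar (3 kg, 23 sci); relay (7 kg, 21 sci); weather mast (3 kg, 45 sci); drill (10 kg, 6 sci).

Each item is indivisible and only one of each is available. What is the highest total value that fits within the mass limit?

114 sci

This is a 0/1 knapsack; check combinations near the capacity.
- magnetometer+weather mast: mass 8+3=11, value 69+45=114
- magnetometer+radar: mass 8+3=11, value 69+23=92
- radar+relay+weather mast: mass 3+7+3=13, value 23+21+45=89
- seismometer+magnetometer: mass 4+8=12, value 16+69=85
Best: 114 sci.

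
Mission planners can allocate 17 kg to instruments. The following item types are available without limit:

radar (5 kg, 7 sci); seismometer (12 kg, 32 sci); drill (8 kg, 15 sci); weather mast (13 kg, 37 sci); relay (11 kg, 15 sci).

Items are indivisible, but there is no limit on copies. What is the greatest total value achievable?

Best value-per-unit is weather mast at 37/13; filling with it alone gives 1×37 = 37.
Optimal mix: 1×radar + 1×seismometer → mass 17, value 39.

39 sci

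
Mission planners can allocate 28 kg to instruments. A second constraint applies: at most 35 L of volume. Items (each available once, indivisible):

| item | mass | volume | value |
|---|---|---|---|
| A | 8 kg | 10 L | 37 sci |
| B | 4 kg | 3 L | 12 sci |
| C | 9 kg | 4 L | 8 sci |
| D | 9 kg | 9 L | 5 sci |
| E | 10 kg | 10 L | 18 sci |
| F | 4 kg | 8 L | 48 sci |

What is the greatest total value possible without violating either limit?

Feasible sets respecting both limits:
- A+B+E+F: mass 26, volume 31, value 115
- A+B+C+F: mass 25, volume 25, value 105
- A+E+F: mass 22, volume 28, value 103
- A+B+D+F: mass 25, volume 30, value 102
Best: 115 sci.

115 sci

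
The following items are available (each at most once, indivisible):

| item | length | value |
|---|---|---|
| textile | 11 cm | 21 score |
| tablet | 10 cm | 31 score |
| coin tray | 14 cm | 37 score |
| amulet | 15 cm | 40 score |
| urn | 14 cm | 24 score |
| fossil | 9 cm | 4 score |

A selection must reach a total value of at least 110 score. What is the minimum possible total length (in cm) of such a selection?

48

Subsets with value ≥ 110, sorted by total length:
- tablet+coin tray+amulet+fossil: length 48, value 112
- textile+tablet+coin tray+urn: length 49, value 113
- textile+tablet+coin tray+amulet: length 50, value 129
- textile+tablet+amulet+urn: length 50, value 116
Minimum length: 48 cm.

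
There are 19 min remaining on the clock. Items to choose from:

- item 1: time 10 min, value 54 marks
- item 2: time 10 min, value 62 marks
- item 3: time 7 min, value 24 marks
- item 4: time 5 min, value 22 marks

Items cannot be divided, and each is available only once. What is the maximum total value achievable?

86 marks

Check high-value combinations within 19 min:
- item 2+item 3: time 10+7=17, value 62+24=86
- item 2+item 4: time 10+5=15, value 62+22=84
- item 1+item 3: time 10+7=17, value 54+24=78
- item 1+item 4: time 10+5=15, value 54+22=76
Best: 86 marks.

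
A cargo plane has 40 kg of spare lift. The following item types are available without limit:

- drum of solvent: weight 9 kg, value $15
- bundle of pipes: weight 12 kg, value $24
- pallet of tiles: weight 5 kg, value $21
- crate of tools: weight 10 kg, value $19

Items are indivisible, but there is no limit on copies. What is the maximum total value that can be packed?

Best value-per-unit is pallet of tiles at 21/5, and filling with it alone uses weight 8×5=40. No mix of the others beats 8×21 = 168.

$168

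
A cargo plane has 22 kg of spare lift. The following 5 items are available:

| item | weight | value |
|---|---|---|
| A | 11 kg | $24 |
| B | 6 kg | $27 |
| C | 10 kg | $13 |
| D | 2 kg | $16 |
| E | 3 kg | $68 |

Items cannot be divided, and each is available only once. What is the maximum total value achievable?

Check high-value combinations within 22 kg:
- A+B+D+E: weight 11+6+2+3=22, value 24+27+16+68=135
- B+C+D+E: weight 6+10+2+3=21, value 27+13+16+68=124
- A+B+E: weight 11+6+3=20, value 24+27+68=119
- B+D+E: weight 6+2+3=11, value 27+16+68=111
- A+D+E: weight 11+2+3=16, value 24+16+68=108
Best: $135.

$135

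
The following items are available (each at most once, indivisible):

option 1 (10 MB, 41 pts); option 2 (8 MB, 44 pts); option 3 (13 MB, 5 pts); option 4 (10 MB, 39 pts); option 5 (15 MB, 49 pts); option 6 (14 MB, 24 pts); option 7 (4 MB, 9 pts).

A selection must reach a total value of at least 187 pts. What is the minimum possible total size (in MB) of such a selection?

Subsets with value ≥ 187, sorted by total size:
- option 1+option 2+option 4+option 5+option 6: size 57, value 197
- option 1+option 2+option 3+option 4+option 5+option 7: size 60, value 187
Minimum size: 57 MB.

57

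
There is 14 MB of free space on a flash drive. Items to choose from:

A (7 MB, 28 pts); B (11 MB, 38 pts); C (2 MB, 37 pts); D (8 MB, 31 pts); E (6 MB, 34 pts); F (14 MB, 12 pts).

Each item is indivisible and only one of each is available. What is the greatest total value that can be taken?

Check high-value combinations within 14 MB:
- B+C: size 11+2=13, value 38+37=75
- C+E: size 2+6=8, value 37+34=71
- C+D: size 2+8=10, value 37+31=68
- A+C: size 7+2=9, value 28+37=65
- D+E: size 8+6=14, value 31+34=65
Best: 75 pts.

75 pts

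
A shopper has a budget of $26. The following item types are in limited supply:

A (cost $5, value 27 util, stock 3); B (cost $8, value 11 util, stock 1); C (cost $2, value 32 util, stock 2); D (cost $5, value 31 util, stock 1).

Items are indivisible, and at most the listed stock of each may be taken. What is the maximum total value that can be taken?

176 util

Top feasible selections:
- 3×A + 2×C + 1×D: cost 24, value 176
- 2×A + 2×C + 1×D: cost 19, value 149
- 3×A + 2×C: cost 19, value 145
Best: 176 util.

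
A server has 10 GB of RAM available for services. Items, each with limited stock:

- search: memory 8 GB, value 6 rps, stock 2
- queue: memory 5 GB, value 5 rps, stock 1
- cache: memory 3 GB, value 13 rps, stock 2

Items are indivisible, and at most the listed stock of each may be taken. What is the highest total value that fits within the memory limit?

26 rps

Top feasible selections:
- 2×cache: memory 6, value 26
- 1×queue + 1×cache: memory 8, value 18
Best: 26 rps.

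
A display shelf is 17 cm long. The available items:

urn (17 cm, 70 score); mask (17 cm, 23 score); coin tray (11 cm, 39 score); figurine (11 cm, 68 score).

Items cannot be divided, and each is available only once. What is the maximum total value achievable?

70 score

Check high-value combinations within 17 cm:
- urn: length 17, value 70
- figurine: length 11, value 68
- coin tray: length 11, value 39
- mask: length 17, value 23
Best: 70 score.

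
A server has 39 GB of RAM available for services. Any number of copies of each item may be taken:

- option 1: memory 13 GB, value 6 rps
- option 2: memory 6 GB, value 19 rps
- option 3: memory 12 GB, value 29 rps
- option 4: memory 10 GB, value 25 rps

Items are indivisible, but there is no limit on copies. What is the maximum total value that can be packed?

114 rps

Best value-per-unit is option 2 at 19/6, and filling with it alone uses memory 6×6=36. No mix of the others beats 6×19 = 114.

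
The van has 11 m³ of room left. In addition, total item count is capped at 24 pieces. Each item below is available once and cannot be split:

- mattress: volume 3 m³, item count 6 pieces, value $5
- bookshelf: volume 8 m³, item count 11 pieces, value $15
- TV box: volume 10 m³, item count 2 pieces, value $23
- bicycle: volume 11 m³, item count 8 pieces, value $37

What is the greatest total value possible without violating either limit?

Feasible sets respecting both limits:
- bicycle: volume 11, item count 8, value 37
- TV box: volume 10, item count 2, value 23
- mattress+bookshelf: volume 11, item count 17, value 20
Best: $37.

$37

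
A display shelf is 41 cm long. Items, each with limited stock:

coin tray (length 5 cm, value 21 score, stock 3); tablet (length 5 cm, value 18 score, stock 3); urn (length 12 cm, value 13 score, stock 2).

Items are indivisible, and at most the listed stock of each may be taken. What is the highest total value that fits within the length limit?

117 score

Top feasible selections:
- 3×coin tray + 3×tablet: length 30, value 117
- 3×coin tray + 2×tablet + 1×urn: length 37, value 112
- 2×coin tray + 3×tablet + 1×urn: length 37, value 109
Best: 117 score.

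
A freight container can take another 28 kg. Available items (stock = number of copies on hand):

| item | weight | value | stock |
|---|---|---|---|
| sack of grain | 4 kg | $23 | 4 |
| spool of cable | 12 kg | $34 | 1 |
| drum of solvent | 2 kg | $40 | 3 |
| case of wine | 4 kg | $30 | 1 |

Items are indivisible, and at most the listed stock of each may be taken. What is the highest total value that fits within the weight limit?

$242

Top feasible selections:
- 4×sack of grain + 3×drum of solvent + 1×case of wine: weight 26, value 242
- 3×sack of grain + 3×drum of solvent + 1×case of wine: weight 22, value 219
- 4×sack of grain + 3×drum of solvent: weight 22, value 212
Best: $242.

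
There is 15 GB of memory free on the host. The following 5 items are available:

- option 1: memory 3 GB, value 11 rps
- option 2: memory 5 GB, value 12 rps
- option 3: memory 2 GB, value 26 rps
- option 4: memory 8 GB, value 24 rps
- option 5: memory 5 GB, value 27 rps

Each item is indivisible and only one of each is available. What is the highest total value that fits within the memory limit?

77 rps

Check high-value combinations within 15 GB:
- option 3+option 4+option 5: memory 2+8+5=15, value 26+24+27=77
- option 1+option 2+option 3+option 5: memory 3+5+2+5=15, value 11+12+26+27=76
- option 2+option 3+option 5: memory 5+2+5=12, value 12+26+27=65
- option 1+option 3+option 5: memory 3+2+5=10, value 11+26+27=64
Best: 77 rps.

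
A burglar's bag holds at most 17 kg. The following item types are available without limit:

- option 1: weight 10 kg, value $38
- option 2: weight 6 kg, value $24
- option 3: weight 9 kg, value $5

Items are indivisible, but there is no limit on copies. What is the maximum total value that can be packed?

Best value-per-unit is option 2 at 24/6; filling with it alone gives 2×24 = 48.
Optimal mix: 1×option 1 + 1×option 2 → weight 16, value 62.

$62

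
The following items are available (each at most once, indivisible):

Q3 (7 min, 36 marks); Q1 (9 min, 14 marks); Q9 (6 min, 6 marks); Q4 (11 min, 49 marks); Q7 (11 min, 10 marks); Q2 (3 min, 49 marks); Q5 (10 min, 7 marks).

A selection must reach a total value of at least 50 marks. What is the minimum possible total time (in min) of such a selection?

9

Subsets with value ≥ 50, sorted by total time:
- Q9+Q2: time 9, value 55
- Q3+Q2: time 10, value 85
- Q1+Q2: time 12, value 63
- Q2+Q5: time 13, value 56
Minimum time: 9 min.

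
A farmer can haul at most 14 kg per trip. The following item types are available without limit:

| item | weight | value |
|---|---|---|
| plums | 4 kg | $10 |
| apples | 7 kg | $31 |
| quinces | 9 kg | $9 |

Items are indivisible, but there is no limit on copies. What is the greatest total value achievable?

Best value-per-unit is apples at 31/7, and filling with it alone uses weight 2×7=14. No mix of the others beats 2×31 = 62.

$62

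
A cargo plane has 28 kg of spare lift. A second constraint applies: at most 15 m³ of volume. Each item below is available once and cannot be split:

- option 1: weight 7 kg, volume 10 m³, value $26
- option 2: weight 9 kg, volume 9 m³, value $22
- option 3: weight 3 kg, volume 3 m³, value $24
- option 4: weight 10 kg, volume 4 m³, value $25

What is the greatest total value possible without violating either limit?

Feasible sets respecting both limits:
- option 1+option 4: weight 17, volume 14, value 51
- option 1+option 3: weight 10, volume 13, value 50
- option 3+option 4: weight 13, volume 7, value 49
- option 2+option 4: weight 19, volume 13, value 47
Best: $51.

$51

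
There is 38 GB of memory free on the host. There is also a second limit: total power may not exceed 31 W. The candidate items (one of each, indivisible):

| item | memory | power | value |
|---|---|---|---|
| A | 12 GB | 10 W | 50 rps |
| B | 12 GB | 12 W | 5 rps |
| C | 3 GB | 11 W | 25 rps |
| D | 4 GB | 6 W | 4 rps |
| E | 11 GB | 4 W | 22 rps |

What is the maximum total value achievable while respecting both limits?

101 rps

Feasible sets respecting both limits:
- A+C+D+E: memory 30, power 31, value 101
- A+C+E: memory 26, power 25, value 97
- A+C+D: memory 19, power 27, value 79
- A+B+E: memory 35, power 26, value 77
Best: 101 rps.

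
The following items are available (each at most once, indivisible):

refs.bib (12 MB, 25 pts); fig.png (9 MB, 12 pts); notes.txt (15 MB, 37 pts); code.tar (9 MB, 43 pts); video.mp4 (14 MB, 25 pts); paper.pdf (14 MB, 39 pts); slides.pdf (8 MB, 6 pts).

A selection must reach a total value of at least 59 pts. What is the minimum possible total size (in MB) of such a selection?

Subsets with value ≥ 59, sorted by total size:
- refs.bib+code.tar: size 21, value 68
- code.tar+paper.pdf: size 23, value 82
- code.tar+video.mp4: size 23, value 68
Minimum size: 21 MB.

21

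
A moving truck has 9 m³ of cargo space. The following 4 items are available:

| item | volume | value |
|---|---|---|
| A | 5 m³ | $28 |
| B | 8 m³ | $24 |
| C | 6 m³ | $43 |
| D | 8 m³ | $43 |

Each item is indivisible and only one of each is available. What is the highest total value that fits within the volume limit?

Check high-value combinations within 9 m³:
- C: volume 6, value 43
- D: volume 8, value 43
- A: volume 5, value 28
- B: volume 8, value 24
Best: $43.

$43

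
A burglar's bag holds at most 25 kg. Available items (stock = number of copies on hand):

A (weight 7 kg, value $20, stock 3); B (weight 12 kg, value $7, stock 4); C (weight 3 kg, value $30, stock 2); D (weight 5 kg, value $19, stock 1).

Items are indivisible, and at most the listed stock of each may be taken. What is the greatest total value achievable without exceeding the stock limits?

Top feasible selections:
- 2×A + 2×C + 1×D: weight 25, value 119
- 2×A + 2×C: weight 20, value 100
- 1×A + 2×C + 1×D: weight 18, value 99
Best: $119.

$119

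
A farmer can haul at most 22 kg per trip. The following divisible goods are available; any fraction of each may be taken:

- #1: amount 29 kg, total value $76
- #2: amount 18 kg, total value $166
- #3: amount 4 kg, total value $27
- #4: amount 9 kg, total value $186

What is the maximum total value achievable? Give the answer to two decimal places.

Take in order of value per unit:
- #4 (186/9 per unit): all 9 → value 186, running total 186.00
- #2 (166/18 per unit): 13 of 18 → value 13×166/18 = 119.8889, running total 305.89
Total 305.89.

305.89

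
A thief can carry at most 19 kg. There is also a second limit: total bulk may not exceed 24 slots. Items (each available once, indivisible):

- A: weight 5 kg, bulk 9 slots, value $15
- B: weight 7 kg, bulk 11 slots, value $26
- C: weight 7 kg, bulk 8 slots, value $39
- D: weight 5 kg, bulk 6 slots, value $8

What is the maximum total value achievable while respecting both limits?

$65

Feasible sets respecting both limits:
- B+C: weight 14, bulk 19, value 65
- A+C+D: weight 17, bulk 23, value 62
- A+C: weight 12, bulk 17, value 54
- C+D: weight 12, bulk 14, value 47
Best: $65.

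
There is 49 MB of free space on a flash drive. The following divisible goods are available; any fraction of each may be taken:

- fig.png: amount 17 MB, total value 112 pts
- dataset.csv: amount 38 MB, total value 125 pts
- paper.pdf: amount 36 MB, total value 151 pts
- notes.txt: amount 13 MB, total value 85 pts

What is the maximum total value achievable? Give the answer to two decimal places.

Take in order of value per unit:
- fig.png (112/17 per unit): all 17 → value 112, running total 112.00
- notes.txt (85/13 per unit): all 13 → value 85, running total 197.00
- paper.pdf (151/36 per unit): 19 of 36 → value 19×151/36 = 79.6944, running total 276.69
Total 276.69.

276.69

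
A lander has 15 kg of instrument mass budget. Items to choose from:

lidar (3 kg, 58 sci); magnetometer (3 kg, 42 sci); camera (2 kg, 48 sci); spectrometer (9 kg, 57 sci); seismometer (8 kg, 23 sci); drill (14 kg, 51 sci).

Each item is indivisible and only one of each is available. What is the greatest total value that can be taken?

Check high-value combinations within 15 kg:
- lidar+camera+spectrometer: mass 3+2+9=14, value 58+48+57=163
- lidar+magnetometer+spectrometer: mass 3+3+9=15, value 58+42+57=157
- lidar+magnetometer+camera: mass 3+3+2=8, value 58+42+48=148
- magnetometer+camera+spectrometer: mass 3+2+9=14, value 42+48+57=147
- lidar+camera+seismometer: mass 3+2+8=13, value 58+48+23=129
Best: 163 sci.

163 sci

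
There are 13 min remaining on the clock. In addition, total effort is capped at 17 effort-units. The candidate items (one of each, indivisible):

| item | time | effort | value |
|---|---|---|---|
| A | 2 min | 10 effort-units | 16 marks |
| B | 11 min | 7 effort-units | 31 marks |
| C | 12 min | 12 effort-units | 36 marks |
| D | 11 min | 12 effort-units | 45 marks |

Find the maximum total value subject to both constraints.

47 marks

Feasible sets respecting both limits:
- A+B: time 13, effort 17, value 47
- D: time 11, effort 12, value 45
- C: time 12, effort 12, value 36
Best: 47 marks.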